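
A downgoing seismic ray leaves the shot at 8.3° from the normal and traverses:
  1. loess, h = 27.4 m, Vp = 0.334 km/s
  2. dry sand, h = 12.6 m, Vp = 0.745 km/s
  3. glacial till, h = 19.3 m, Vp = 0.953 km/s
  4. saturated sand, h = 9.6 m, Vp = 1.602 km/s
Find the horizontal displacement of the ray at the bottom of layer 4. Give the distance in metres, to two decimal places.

26.22 m

p = sin θ₁/V₁ = sin 8.3°/0.334 = 4.3220e-01 s/km is conserved through the stack.
Layer 1: θ = 8.30°; offset = 27.4·tan 8.30° = 3.9972 m.
Layer 2: sin θ = p·0.745 = 0.3220 → θ = 18.78°; offset = 12.6·tan 18.78° = 4.2853 m.
Layer 3: sin θ = p·0.953 = 0.4119 → θ = 24.32°; offset = 19.3·tan 24.32° = 8.7239 m.
Layer 4: sin θ = p·1.602 = 0.6924 → θ = 43.82°; offset = 9.6·tan 43.82° = 9.2124 m.
Summing the layer offsets gives 26.2188 m.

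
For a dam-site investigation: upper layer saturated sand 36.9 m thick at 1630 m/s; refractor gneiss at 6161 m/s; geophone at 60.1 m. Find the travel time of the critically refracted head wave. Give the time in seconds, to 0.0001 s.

0.0534 s

θ_c = arcsin(V₁/V₂) = arcsin(1630/6161) = 15.34°, cos θ_c = 0.9644.
Intercept time tᵢ = 2h cos θ_c / V₁ = 2·36.9·0.9644/1630 = 0.04366 s.
t = x/V₂ + tᵢ = 60.1/6161 + 0.04366 = 0.05342 s.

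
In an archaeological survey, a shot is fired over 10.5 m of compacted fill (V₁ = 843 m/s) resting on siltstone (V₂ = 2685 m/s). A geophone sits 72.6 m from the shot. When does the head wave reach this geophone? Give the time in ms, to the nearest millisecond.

t = x/V₂ + 2h·√(V₂²−V₁²)/(V₁V₂).
√(V₂²−V₁²) = √(2685²−843²) = 2549.2 m/s; delay term = 2·10.5·2549.2/(843·2685) = 0.02365 s.
t = 72.6/2685 + 0.02365 = 0.05069 s.

51 ms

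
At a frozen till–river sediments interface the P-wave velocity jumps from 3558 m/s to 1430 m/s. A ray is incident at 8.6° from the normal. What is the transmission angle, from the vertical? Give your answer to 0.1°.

3.4°

sin θ₁/V₁ = sin θ₂/V₂ ⇒ sin θ₂ = 1430·sin 8.6°/3558 = 1430·0.1495/3558 = 0.0601.
θ₂ = sin⁻¹(0.0601) = 3.45° (from vertical).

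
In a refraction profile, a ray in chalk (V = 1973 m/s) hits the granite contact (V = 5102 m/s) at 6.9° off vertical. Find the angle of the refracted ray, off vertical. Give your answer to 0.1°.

18.1°

Snell's law: sin θ₂ = (V₂/V₁)·sin θ₁ = (5102/1973)·sin 6.9° = 0.3107.
θ₂ = sin⁻¹(0.3107) = 18.10° (from vertical).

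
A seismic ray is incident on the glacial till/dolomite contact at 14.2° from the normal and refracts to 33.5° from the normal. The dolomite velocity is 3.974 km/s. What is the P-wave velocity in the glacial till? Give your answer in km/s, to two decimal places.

1.77 km/s

Snell's law: sin 14.2°/V₁ = sin 33.5°/V₂.
V₁ = V₂·sin 14.2°/sin 33.5° = 3.974 × 0.4444 = 1.77 km/s.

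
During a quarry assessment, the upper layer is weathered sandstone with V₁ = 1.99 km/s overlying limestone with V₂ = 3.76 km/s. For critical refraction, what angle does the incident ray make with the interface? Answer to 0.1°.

58.0°

At critical incidence the refracted ray runs along the interface (θ₂ = 90°), so sin θ_c = V₁/V₂.
θ_c = arcsin(1.99/3.76) = arcsin 0.5293 = 31.96°.
Measured from the interface: 90° − 31.96° = 58.04°.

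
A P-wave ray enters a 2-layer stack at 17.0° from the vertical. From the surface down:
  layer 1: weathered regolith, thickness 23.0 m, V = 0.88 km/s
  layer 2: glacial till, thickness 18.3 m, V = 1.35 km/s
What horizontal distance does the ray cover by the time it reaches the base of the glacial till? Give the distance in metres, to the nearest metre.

Ray parameter p = sin 17.0° / 0.88 km/s = 3.3224e-01 s/km.
Layer 1: θ = 17.00°; offset = 23.0·tan 17.00° = 7.032 m.
Layer 2: sin θ = p·1.35 = 0.4485 → θ = 26.65°; offset = 18.3·tan 26.65° = 9.184 m.
Σ offsets = 16.215 m.

16 m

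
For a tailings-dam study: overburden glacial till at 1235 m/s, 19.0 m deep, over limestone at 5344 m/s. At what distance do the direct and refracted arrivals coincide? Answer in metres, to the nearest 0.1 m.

θ_c = arcsin(1235/5344) = 13.36°, so cos θ_c = 0.9729 and tᵢ = 2h cos θ_c/V₁ = 0.0299 s.
At crossover x/V₁ = x/V₂ + tᵢ ⇒ x = tᵢ/(1/V₁ − 1/V₂) = 0.02994/(8.0972e-04 − 1.8713e-04) = 48.08 m.

48.1 m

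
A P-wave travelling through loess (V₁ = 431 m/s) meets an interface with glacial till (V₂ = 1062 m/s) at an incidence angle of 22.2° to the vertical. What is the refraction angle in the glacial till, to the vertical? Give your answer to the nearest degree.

69°

sin θ₁/V₁ = sin θ₂/V₂ ⇒ sin θ₂ = 1062·sin 22.2°/431 = 1062·0.3778/431 = 0.9310.
θ₂ = arcsin 0.9310 = 68.59° from the normal.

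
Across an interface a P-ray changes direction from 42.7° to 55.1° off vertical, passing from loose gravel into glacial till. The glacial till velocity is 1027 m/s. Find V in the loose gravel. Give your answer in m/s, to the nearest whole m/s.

849 m/s

Snell's law: sin 42.7°/V₁ = sin 55.1°/V₂.
V₁ = V₂·sin 42.7°/sin 55.1° = 1027 × 0.8269 = 849.20 m/s.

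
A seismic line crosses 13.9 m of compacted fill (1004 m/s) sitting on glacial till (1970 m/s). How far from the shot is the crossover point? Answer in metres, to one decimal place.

θ_c = arcsin(1004/1970) = 30.64°, so cos θ_c = 0.8604 and tᵢ = 2h cos θ_c/V₁ = 0.0238 s.
At crossover x/V₁ = x/V₂ + tᵢ ⇒ x = tᵢ/(1/V₁ − 1/V₂) = 0.02382/(9.9602e-04 − 5.0761e-04) = 48.78 m.

48.8 m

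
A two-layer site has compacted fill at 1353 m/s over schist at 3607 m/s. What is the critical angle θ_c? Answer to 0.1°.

22.0°

At critical incidence the refracted ray runs along the interface (θ₂ = 90°), so sin θ_c = V₁/V₂.
θ_c = arcsin(1353/3607) = arcsin 0.3751 = 22.03°.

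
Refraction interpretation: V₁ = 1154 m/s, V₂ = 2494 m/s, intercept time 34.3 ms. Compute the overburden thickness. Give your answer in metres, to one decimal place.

θ_c = arcsin(1154/2494) = 27.56°; cos θ_c = 0.8865.
tᵢ = 2h cos θ_c/V₁ ⇒ h = tᵢ·V₁/(2 cos θ_c) = 0.0343·1154/(2·0.8865) = 22.32 m.

22.3 m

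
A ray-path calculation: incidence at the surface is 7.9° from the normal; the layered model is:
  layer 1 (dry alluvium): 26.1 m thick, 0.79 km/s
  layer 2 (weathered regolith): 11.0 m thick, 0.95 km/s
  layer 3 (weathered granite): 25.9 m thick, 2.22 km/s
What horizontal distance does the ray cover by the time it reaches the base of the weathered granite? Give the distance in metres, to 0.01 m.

Ray parameter p = sin 7.9° / 0.79 km/s = 1.7398e-01 s/km.
Layer 1: θ = 7.90°; offset = 26.1·tan 7.90° = 3.6217 m.
Layer 2: sin θ = p·0.95 = 0.1653 → θ = 9.51°; offset = 11.0·tan 9.51° = 1.8434 m.
Layer 3: sin θ = p·2.22 = 0.3862 → θ = 22.72°; offset = 25.9·tan 22.72° = 10.8451 m.
Σ offsets = 16.3102 m.

16.31 m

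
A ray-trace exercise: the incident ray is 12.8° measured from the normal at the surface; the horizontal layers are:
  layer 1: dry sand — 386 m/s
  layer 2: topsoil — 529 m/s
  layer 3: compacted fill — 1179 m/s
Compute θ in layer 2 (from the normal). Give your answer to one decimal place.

17.7°

Ray parameter p = sin 12.8° / 386 = 5.7396e-04 s/m.
sin θ_2 = p·V_2 = 5.7396e-04 × 529 = 0.3036.
θ_2 = 17.68° from the vertical.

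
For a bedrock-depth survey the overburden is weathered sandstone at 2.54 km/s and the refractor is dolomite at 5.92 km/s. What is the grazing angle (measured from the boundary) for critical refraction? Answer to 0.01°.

Critical incidence: sin θ_c = V₁/V₂ = 2.54/5.92 = 0.4291.
θ_c = arcsin 0.4291 = 25.41°.
Measured from the interface: 90° − 25.41° = 64.59°.

64.59°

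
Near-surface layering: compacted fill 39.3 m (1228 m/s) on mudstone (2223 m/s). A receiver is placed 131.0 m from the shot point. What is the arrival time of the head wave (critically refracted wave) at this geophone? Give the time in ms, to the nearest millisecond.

θ_c = arcsin(V₁/V₂) = arcsin(1228/2223) = 33.53°, cos θ_c = 0.8336.
Intercept time tᵢ = 2h cos θ_c / V₁ = 2·39.3·0.8336/1228 = 0.05335 s.
t = x/V₂ + tᵢ = 131.0/2223 + 0.05335 = 0.11228 s.

112 ms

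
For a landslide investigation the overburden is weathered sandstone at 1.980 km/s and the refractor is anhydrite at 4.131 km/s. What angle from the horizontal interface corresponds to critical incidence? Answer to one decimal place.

61.4°

Critical incidence: sin θ_c = V₁/V₂ = 1.980/4.131 = 0.4793.
θ_c = arcsin 0.4793 = 28.64°.
Measured from the interface: 90° − 28.64° = 61.36°.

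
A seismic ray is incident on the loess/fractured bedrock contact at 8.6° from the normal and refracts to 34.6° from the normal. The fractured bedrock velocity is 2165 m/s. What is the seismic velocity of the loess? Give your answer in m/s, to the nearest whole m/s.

570 m/s

Snell's law: sin 8.6°/V₁ = sin 34.6°/V₂.
V₁ = V₂·sin 8.6°/sin 34.6° = 2165 × 0.2633 = 570.13 m/s.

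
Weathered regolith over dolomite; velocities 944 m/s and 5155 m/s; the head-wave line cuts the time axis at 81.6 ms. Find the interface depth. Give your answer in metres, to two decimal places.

θ_c = arcsin(944/5155) = 10.55°; cos θ_c = 0.9831.
tᵢ = 2h cos θ_c/V₁ ⇒ h = tᵢ·V₁/(2 cos θ_c) = 0.0816·944/(2·0.9831) = 39.18 m.

39.18 m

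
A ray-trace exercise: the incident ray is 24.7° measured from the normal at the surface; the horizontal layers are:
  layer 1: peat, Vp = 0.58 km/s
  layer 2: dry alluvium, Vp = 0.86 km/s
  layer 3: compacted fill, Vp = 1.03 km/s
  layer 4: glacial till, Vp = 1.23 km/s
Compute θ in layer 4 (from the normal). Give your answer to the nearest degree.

62°

Snell's law across each interface conserves sin θ / V, so sin θ_4 = V_4·sin θ₁/V₁.
sin θ_4 = 1.23 × sin 24.7° / 0.58 = 0.8862.
θ_4 = 62.40° from the vertical.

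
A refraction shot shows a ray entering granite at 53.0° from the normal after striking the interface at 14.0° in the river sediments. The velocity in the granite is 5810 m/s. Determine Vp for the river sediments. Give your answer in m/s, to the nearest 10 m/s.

Snell's law: sin 14.0°/V₁ = sin 53.0°/V₂.
V₁ = V₂·sin 14.0°/sin 53.0° = 5810 × 0.3029 = 1759.96 m/s.

1760 m/s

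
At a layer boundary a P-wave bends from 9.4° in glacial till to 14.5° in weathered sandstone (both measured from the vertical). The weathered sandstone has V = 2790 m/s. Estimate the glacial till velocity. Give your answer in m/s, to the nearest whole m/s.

Snell's law: sin 9.4°/V₁ = sin 14.5°/V₂.
V₁ = V₂·sin 9.4°/sin 14.5° = 2790 × 0.6523 = 1819.95 m/s.

1820 m/s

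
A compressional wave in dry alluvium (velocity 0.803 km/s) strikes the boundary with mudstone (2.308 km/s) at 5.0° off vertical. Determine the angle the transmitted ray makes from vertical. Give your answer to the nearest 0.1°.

Snell's law: sin θ₂ = (V₂/V₁)·sin θ₁ = (2.308/0.803)·sin 5.0° = 0.2505.
θ₂ = sin⁻¹(0.2505) = 14.51° (from vertical).

14.5°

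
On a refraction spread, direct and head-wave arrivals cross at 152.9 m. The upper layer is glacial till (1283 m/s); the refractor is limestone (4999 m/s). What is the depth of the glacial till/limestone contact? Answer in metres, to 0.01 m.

h = (x_cross/2)·√((V₂−V₁)/(V₂+V₁)).
(V₂−V₁)/(V₂+V₁) = (4999−1283)/(4999+1283) = 0.5915; √ = 0.7691.
h = (152.9/2)·0.7691 = 58.80 m.

58.80 m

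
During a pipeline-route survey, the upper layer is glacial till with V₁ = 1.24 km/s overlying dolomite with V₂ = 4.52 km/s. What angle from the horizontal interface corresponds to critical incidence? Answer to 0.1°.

Critical incidence: sin θ_c = V₁/V₂ = 1.24/4.52 = 0.2743.
θ_c = arcsin 0.2743 = 15.92°.
Measured from the interface: 90° − 15.92° = 74.08°.

74.1°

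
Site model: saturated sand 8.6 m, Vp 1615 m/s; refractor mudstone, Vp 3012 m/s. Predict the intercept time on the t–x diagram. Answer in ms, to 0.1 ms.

θ_c = arcsin(V₁/V₂) = arcsin(1615/3012) = 32.42°; cos θ_c = 0.8441.
tᵢ = 2h·cos θ_c / V₁ = 2·8.6·0.8441 / 1615 = 0.00899 s.

9.0 ms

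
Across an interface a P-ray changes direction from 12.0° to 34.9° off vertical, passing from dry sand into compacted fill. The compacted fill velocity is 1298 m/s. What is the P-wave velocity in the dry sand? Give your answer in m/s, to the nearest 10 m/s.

470 m/s

Snell's law: sin 12.0°/V₁ = sin 34.9°/V₂.
V₁ = V₂·sin 12.0°/sin 34.9° = 1298 × 0.3634 = 471.68 m/s.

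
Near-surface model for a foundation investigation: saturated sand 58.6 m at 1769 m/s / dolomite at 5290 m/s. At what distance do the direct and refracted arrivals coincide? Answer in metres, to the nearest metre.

166 m

x_cross = 2h·√((V₂+V₁)/(V₂−V₁)).
(V₂+V₁)/(V₂−V₁) = (5290+1769)/(5290−1769) = 2.0048; √ = 1.4159.
x_cross = 2·58.6·1.4159 = 165.95 m.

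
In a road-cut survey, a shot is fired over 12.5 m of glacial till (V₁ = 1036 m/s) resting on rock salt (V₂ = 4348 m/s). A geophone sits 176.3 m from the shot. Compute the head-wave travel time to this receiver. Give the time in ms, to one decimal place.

θ_c = arcsin(V₁/V₂) = arcsin(1036/4348) = 13.78°, cos θ_c = 0.9712.
Intercept time tᵢ = 2h cos θ_c / V₁ = 2·12.5·0.9712/1036 = 0.02344 s.
t = x/V₂ + tᵢ = 176.3/4348 + 0.02344 = 0.06398 s.

64.0 ms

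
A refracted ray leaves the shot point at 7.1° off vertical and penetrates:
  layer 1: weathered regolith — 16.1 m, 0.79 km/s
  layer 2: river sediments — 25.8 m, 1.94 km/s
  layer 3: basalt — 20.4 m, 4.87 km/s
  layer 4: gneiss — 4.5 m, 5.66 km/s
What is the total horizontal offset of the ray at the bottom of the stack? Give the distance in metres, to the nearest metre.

43 m

Ray parameter p = sin 7.1° / 0.79 km/s = 1.5646e-01 s/km.
Layer 1: θ = 7.10°; offset = 16.1·tan 7.10° = 2.005 m.
Layer 2: sin θ = p·1.94 = 0.3035 → θ = 17.67°; offset = 25.8·tan 17.67° = 8.219 m.
Layer 3: sin θ = p·4.87 = 0.7619 → θ = 49.64°; offset = 20.4·tan 49.64° = 24.001 m.
Layer 4: sin θ = p·5.66 = 0.8855 → θ = 62.32°; offset = 4.5·tan 62.32° = 8.578 m.
Total horizontal offset = 42.803 m.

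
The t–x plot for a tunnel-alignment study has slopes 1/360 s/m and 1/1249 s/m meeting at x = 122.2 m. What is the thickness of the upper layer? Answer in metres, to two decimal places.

h = (x_cross/2)·√((V₂−V₁)/(V₂+V₁)).
(V₂−V₁)/(V₂+V₁) = (1249−360)/(1249+360) = 0.5525; √ = 0.7433.
h = (122.2/2)·0.7433 = 45.42 m.

45.42 m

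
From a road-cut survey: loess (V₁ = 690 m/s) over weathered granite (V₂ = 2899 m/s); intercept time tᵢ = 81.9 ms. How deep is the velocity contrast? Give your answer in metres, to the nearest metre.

29 m

h = tᵢ·V₁·V₂ / (2·√(V₂²−V₁²)).
√(V₂²−V₁²) = √(2899² − 690²) = 2815.7 m/s.
h = 0.0819 s × 690 × 2899 / (2 × 2815.7) = 29.09 m.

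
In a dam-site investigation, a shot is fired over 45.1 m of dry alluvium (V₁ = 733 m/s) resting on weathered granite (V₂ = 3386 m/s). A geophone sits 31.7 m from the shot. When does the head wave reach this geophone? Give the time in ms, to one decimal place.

129.5 ms

t = x/V₂ + 2h·√(V₂²−V₁²)/(V₁V₂).
√(V₂²−V₁²) = √(3386²−733²) = 3305.7 m/s; delay term = 2·45.1·3305.7/(733·3386) = 0.12014 s.
t = 31.7/3386 + 0.12014 = 0.12950 s.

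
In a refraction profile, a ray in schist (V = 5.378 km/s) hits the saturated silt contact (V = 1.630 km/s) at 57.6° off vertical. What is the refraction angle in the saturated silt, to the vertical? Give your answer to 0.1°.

sin θ₁/V₁ = sin θ₂/V₂ ⇒ sin θ₂ = 1.630·sin 57.6°/5.378 = 1.630·0.8443/5.378 = 0.2559.
θ₂ = arcsin 0.2559 = 14.83° from the normal.

14.8°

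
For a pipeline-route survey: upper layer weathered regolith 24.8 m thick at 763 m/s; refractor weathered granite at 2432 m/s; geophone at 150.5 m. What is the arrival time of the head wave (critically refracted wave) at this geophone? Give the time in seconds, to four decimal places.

0.1236 s

t = x/V₂ + 2h·√(V₂²−V₁²)/(V₁V₂).
√(V₂²−V₁²) = √(2432²−763²) = 2309.2 m/s; delay term = 2·24.8·2309.2/(763·2432) = 0.06172 s.
t = 150.5/2432 + 0.06172 = 0.12361 s.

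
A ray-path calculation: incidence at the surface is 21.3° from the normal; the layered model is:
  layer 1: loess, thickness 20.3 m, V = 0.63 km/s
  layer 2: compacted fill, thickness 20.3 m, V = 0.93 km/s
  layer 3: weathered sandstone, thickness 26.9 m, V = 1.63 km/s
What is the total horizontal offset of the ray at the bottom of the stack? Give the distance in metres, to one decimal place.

Ray parameter p = sin 21.3° / 0.63 km/s = 5.7659e-01 s/km.
Layer 1: θ = 21.30°; offset = 20.3·tan 21.30° = 7.915 m.
Layer 2: sin θ = p·0.93 = 0.5362 → θ = 32.43°; offset = 20.3·tan 32.43° = 12.896 m.
Layer 3: sin θ = p·1.63 = 0.9398 → θ = 70.02°; offset = 26.9·tan 70.02° = 74.007 m.
Total horizontal offset = 94.818 m.

94.8 m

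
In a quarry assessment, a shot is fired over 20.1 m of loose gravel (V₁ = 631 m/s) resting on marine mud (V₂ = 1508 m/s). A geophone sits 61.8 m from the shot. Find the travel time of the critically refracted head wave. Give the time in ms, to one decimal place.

98.8 ms

t = x/V₂ + 2h·√(V₂²−V₁²)/(V₁V₂).
√(V₂²−V₁²) = √(1508²−631²) = 1369.6 m/s; delay term = 2·20.1·1369.6/(631·1508) = 0.05786 s.
t = 61.8/1508 + 0.05786 = 0.09884 s.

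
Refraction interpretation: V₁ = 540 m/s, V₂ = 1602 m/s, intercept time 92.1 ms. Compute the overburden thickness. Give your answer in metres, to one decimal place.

h = tᵢ·V₁·V₂ / (2·√(V₂²−V₁²)).
√(V₂²−V₁²) = √(1602² − 540²) = 1508.2 m/s.
h = 0.0921 s × 540 × 1602 / (2 × 1508.2) = 26.41 m.

26.4 m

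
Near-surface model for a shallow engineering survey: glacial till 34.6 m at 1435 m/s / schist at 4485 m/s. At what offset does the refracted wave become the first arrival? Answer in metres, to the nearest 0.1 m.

96.4 m

x_cross = 2h·√((V₂+V₁)/(V₂−V₁)).
(V₂+V₁)/(V₂−V₁) = (4485+1435)/(4485−1435) = 1.9410; √ = 1.3932.
x_cross = 2·34.6·1.3932 = 96.41 m.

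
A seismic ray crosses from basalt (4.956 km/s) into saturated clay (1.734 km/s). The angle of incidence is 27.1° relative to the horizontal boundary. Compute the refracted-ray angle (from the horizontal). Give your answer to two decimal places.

71.85°

Convert to the normal: θ₁ = 90° − 27.1° = 62.9°.
Snell's law: sin θ₂ = (V₂/V₁)·sin θ₁ = (1.734/4.956)·sin 62.9° = 0.3115.
θ₂ = arcsin 0.3115 = 18.15° from the normal.
From the interface: 90° − 18.15° = 71.85°.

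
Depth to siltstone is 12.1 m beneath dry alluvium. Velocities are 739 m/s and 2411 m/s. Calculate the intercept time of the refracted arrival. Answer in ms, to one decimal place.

θ_c = arcsin(V₁/V₂) = arcsin(739/2411) = 17.85°; cos θ_c = 0.9519.
tᵢ = 2h·cos θ_c / V₁ = 2·12.1·0.9519 / 739 = 0.03117 s.

31.2 ms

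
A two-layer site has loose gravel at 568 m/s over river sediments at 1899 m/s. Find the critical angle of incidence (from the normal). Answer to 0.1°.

Critical incidence: sin θ_c = V₁/V₂ = 568/1899 = 0.2991.
θ_c = arcsin 0.2991 = 17.40°.

17.4°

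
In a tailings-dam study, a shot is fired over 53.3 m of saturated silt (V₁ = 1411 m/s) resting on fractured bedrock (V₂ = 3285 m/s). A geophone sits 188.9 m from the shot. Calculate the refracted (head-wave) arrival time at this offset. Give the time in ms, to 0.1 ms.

t = x/V₂ + 2h·√(V₂²−V₁²)/(V₁V₂).
√(V₂²−V₁²) = √(3285²−1411²) = 2966.5 m/s; delay term = 2·53.3·2966.5/(1411·3285) = 0.06823 s.
t = 188.9/3285 + 0.06823 = 0.12573 s.

125.7 ms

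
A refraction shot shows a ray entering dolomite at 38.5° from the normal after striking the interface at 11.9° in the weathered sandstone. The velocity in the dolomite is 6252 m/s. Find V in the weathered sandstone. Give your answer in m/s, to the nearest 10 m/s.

sin 11.9° = 0.2062; sin 38.5° = 0.6225.
V₁ = V₂·(sin θ₁/sin θ₂) = 6252·(0.2062/0.6225) = 2070.94 m/s.

2070 m/s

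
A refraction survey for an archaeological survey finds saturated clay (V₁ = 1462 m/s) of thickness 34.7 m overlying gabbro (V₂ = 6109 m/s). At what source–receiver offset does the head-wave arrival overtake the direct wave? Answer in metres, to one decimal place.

θ_c = arcsin(1462/6109) = 13.85°, so cos θ_c = 0.9709 and tᵢ = 2h cos θ_c/V₁ = 0.0461 s.
At crossover x/V₁ = x/V₂ + tᵢ ⇒ x = tᵢ/(1/V₁ − 1/V₂) = 0.04609/(6.8399e-04 − 1.6369e-04) = 88.58 m.

88.6 m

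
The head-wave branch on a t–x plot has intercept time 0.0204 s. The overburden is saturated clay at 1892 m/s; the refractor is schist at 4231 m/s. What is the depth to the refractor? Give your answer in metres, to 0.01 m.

21.58 m

θ_c = arcsin(1892/4231) = 26.56°; cos θ_c = 0.8944.
tᵢ = 2h cos θ_c/V₁ ⇒ h = tᵢ·V₁/(2 cos θ_c) = 0.0204·1892/(2·0.8944) = 21.58 m.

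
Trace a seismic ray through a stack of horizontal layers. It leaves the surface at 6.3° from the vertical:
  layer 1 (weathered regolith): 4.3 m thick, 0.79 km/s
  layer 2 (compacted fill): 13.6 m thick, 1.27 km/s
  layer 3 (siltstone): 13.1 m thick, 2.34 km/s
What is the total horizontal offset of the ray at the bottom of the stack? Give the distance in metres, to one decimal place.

Ray parameter p = sin 6.3° / 0.79 km/s = 1.3890e-01 s/km.
Layer 1: θ = 6.30°; offset = 4.3·tan 6.30° = 0.475 m.
Layer 2: sin θ = p·1.27 = 0.1764 → θ = 10.16°; offset = 13.6·tan 10.16° = 2.437 m.
Layer 3: sin θ = p·2.34 = 0.3250 → θ = 18.97°; offset = 13.1·tan 18.97° = 4.502 m.
Summing the layer offsets gives 7.415 m.

7.4 m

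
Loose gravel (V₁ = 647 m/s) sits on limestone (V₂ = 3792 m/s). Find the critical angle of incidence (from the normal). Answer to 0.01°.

9.82°

Critical incidence: sin θ_c = V₁/V₂ = 647/3792 = 0.1706.
θ_c = arcsin 0.1706 = 9.82°.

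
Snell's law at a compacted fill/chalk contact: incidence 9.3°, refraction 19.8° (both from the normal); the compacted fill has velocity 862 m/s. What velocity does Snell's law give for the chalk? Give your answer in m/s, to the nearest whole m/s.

1807 m/s

sin 9.3° = 0.1616; sin 19.8° = 0.3387.
V₂ = V₁·(sin θ₂/sin θ₁) = 862·(0.3387/0.1616) = 1806.84 m/s.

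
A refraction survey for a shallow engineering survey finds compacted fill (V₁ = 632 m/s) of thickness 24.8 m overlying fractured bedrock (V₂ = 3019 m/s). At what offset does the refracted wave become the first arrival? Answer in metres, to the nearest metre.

θ_c = arcsin(632/3019) = 12.08°, so cos θ_c = 0.9778 and tᵢ = 2h cos θ_c/V₁ = 0.0767 s.
At crossover x/V₁ = x/V₂ + tᵢ ⇒ x = tᵢ/(1/V₁ − 1/V₂) = 0.07674/(1.5823e-03 − 3.3124e-04) = 61.34 m.

61 m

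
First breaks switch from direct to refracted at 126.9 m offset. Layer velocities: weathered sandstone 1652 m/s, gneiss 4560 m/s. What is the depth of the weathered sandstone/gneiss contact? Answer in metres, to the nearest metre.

x_cross = 2h·√((V₂+V₁)/(V₂−V₁)) → h = x_cross / (2·√((V₂+V₁)/(V₂−V₁))).
√((V₂+V₁)/(V₂−V₁)) = √((4560+1652)/(4560−1652)) = 1.4616.
h = 126.9 / (2·1.4616) = 43.41 m.

43 m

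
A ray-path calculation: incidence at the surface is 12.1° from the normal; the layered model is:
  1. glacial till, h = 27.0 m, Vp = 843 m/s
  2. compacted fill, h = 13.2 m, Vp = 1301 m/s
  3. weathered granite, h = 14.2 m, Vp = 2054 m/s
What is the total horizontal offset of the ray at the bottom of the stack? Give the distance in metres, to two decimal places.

18.74 m

p = sin θ₁/V₁ = sin 12.1°/843 = 2.4866e-04 s/m is conserved through the stack.
Layer 1: θ = 12.10°; offset = 27.0·tan 12.10° = 5.7883 m.
Layer 2: sin θ = p·1301 = 0.3235 → θ = 18.87°; offset = 13.2·tan 18.87° = 4.5129 m.
Layer 3: sin θ = p·2054 = 0.5107 → θ = 30.71°; offset = 14.2·tan 30.71° = 8.4358 m.
Total horizontal offset = 18.7370 m.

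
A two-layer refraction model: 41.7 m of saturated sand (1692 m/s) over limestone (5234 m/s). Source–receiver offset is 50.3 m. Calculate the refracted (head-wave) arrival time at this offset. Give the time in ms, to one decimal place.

θ_c = arcsin(V₁/V₂) = arcsin(1692/5234) = 18.86°, cos θ_c = 0.9463.
Intercept time tᵢ = 2h cos θ_c / V₁ = 2·41.7·0.9463/1692 = 0.04664 s.
t = x/V₂ + tᵢ = 50.3/5234 + 0.04664 = 0.05625 s.

56.3 ms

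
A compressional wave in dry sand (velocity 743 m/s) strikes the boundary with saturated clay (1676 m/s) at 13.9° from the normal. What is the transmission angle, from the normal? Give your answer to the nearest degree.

33°

Snell's law: sin θ₂ = (V₂/V₁)·sin θ₁ = (1676/743)·sin 13.9° = 0.5419.
θ₂ = sin⁻¹(0.5419) = 32.81° (from vertical).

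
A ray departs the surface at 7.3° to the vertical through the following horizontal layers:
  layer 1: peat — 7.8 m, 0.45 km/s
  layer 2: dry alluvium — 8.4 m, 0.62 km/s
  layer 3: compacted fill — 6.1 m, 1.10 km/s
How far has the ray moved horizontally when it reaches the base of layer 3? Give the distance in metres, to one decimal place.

4.5 m

Ray parameter p = sin 7.3° / 0.45 km/s = 2.8237e-01 s/km.
Layer 1: θ = 7.30°; offset = 7.8·tan 7.30° = 0.999 m.
Layer 2: sin θ = p·0.62 = 0.1751 → θ = 10.08°; offset = 8.4·tan 10.08° = 1.494 m.
Layer 3: sin θ = p·1.10 = 0.3106 → θ = 18.10°; offset = 6.1·tan 18.10° = 1.993 m.
Σ offsets = 4.486 m.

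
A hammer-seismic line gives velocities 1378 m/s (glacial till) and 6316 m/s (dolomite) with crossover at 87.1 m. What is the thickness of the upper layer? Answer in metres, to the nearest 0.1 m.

34.9 m

h = (x_cross/2)·√((V₂−V₁)/(V₂+V₁)).
(V₂−V₁)/(V₂+V₁) = (6316−1378)/(6316+1378) = 0.6418; √ = 0.8011.
h = (87.1/2)·0.8011 = 34.89 m.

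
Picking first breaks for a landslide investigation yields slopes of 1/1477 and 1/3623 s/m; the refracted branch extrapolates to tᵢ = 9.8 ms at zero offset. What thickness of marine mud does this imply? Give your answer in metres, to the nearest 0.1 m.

7.9 m

h = tᵢ·V₁·V₂ / (2·√(V₂²−V₁²)).
√(V₂²−V₁²) = √(3623² − 1477²) = 3308.3 m/s.
h = 0.0098 s × 1477 × 3623 / (2 × 3308.3) = 7.93 m.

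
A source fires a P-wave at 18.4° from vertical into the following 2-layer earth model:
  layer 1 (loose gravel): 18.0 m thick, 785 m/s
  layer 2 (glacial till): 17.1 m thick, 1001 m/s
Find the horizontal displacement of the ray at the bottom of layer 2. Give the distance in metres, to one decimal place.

13.5 m

Apply Snell's law at each interface; in layer i the horizontal offset is hᵢ·tan θᵢ.
Layer 1: θ = 18.40°; offset = 18.0·tan 18.40° = 5.988 m.
Layer 2: sin θ = 1001·sin 18.4°/785 = 0.4025, θ = 23.73°; offset = 17.1·tan 23.73° = 7.519 m.
Total horizontal offset = 13.507 m.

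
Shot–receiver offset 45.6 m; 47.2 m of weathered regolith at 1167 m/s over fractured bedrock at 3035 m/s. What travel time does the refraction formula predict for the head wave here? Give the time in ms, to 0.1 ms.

θ_c = arcsin(V₁/V₂) = arcsin(1167/3035) = 22.61°, cos θ_c = 0.9231.
Intercept time tᵢ = 2h cos θ_c / V₁ = 2·47.2·0.9231/1167 = 0.07467 s.
t = x/V₂ + tᵢ = 45.6/3035 + 0.07467 = 0.08970 s.

89.7 ms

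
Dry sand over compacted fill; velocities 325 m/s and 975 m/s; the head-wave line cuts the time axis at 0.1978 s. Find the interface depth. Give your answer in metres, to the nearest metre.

h = tᵢ·V₁·V₂ / (2·√(V₂²−V₁²)).
√(V₂²−V₁²) = √(975² − 325²) = 919.2 m/s.
h = 0.1978 s × 325 × 975 / (2 × 919.2) = 34.09 m.

34 m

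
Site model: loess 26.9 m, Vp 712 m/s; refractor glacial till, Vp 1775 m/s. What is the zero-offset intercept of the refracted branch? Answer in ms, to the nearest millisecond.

69 ms

θ_c = arcsin(V₁/V₂) = arcsin(712/1775) = 23.65°; cos θ_c = 0.9160.
tᵢ = 2h·cos θ_c / V₁ = 2·26.9·0.9160 / 712 = 0.06922 s.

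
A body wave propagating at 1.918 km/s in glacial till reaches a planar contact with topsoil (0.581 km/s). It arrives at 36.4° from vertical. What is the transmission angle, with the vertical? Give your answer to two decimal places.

Snell's law: sin θ₂ = (V₂/V₁)·sin θ₁ = (0.581/1.918)·sin 36.4° = 0.1798.
θ₂ = arcsin 0.1798 = 10.36° from the normal.

10.36°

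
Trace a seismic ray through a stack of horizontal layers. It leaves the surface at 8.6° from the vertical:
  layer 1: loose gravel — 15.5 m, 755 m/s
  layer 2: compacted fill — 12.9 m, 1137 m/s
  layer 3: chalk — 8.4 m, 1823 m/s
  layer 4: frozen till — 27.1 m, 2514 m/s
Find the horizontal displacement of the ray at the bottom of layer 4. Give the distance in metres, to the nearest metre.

Apply Snell's law at each interface; in layer i the horizontal offset is hᵢ·tan θᵢ.
Layer 1: θ = 8.60°; offset = 15.5·tan 8.60° = 2.344 m.
Layer 2: sin θ = 1137·sin 8.6°/755 = 0.2252, θ = 13.01°; offset = 12.9·tan 13.01° = 2.982 m.
Layer 3: sin θ = 1823·sin 8.6°/755 = 0.3611, θ = 21.17°; offset = 8.4·tan 21.17° = 3.252 m.
Layer 4: sin θ = 2514·sin 8.6°/755 = 0.4979, θ = 29.86°; offset = 27.1·tan 29.86° = 15.560 m.
Σ offsets = 24.138 m.

24 m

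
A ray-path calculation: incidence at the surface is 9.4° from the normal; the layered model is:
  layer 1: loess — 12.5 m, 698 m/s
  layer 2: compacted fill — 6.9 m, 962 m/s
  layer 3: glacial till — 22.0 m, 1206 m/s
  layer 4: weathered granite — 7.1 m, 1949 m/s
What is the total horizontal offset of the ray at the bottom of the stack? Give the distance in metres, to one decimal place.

Apply Snell's law at each interface; in layer i the horizontal offset is hᵢ·tan θᵢ.
Layer 1: θ = 9.40°; offset = 12.5·tan 9.40° = 2.069 m.
Layer 2: sin θ = 962·sin 9.4°/698 = 0.2251, θ = 13.01°; offset = 6.9·tan 13.01° = 1.594 m.
Layer 3: sin θ = 1206·sin 9.4°/698 = 0.2822, θ = 16.39°; offset = 22.0·tan 16.39° = 6.471 m.
Layer 4: sin θ = 1949·sin 9.4°/698 = 0.4560, θ = 27.13°; offset = 7.1·tan 27.13° = 3.638 m.
Σ offsets = 13.773 m.

13.8 m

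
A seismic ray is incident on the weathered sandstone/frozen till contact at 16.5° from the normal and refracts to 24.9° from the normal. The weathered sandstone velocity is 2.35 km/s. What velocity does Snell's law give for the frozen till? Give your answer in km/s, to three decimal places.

3.484 km/s

sin 16.5° = 0.2840; sin 24.9° = 0.4210.
V₂ = V₁·(sin θ₂/sin θ₁) = 2.35·(0.4210/0.2840) = 3.484 km/s.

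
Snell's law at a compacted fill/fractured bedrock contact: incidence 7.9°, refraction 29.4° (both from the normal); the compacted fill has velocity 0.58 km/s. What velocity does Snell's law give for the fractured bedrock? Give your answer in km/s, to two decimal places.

sin 7.9° = 0.1374; sin 29.4° = 0.4909.
V₂ = V₁·(sin θ₂/sin θ₁) = 0.58·(0.4909/0.1374) = 2.07 km/s.

2.07 km/s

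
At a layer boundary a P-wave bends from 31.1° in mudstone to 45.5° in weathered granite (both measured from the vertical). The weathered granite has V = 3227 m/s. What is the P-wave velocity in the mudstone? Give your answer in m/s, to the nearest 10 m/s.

2340 m/s

Snell's law: sin 31.1°/V₁ = sin 45.5°/V₂.
V₁ = V₂·sin 31.1°/sin 45.5° = 3227 × 0.7242 = 2336.98 m/s.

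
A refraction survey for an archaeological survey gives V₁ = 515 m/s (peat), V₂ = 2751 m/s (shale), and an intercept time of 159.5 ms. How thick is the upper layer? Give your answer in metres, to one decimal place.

θ_c = arcsin(515/2751) = 10.79°; cos θ_c = 0.9823.
tᵢ = 2h cos θ_c/V₁ ⇒ h = tᵢ·V₁/(2 cos θ_c) = 0.1595·515/(2·0.9823) = 41.81 m.

41.8 m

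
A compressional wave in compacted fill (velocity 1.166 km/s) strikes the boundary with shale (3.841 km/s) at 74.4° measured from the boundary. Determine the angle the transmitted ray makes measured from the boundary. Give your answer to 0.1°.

27.6°

Angle from the normal: 90° − 74.4° = 15.6°.
sin θ₁/V₁ = sin θ₂/V₂ ⇒ sin θ₂ = 3.841·sin 15.6°/1.166 = 3.841·0.2689/1.166 = 0.8859.
θ₂ = sin⁻¹(0.8859) = 62.36° (from vertical).
From the interface: 90° − 62.36° = 27.64°.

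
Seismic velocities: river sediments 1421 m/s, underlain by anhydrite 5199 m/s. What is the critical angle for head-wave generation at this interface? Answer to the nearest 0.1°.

Critical incidence: sin θ_c = V₁/V₂ = 1421/5199 = 0.2733.
θ_c = arcsin 0.2733 = 15.86°.

15.9°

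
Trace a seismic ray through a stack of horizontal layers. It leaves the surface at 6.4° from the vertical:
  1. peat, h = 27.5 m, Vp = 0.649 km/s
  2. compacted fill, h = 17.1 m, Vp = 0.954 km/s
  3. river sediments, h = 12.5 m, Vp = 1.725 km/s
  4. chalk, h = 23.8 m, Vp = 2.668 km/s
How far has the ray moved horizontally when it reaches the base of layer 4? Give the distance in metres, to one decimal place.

22.1 m

p = sin θ₁/V₁ = sin 6.4°/0.649 = 1.7175e-01 s/km is conserved through the stack.
Layer 1: θ = 6.40°; offset = 27.5·tan 6.40° = 3.085 m.
Layer 2: sin θ = p·0.954 = 0.1639 → θ = 9.43°; offset = 17.1·tan 9.43° = 2.840 m.
Layer 3: sin θ = p·1.725 = 0.2963 → θ = 17.23°; offset = 12.5·tan 17.23° = 3.878 m.
Layer 4: sin θ = p·2.668 = 0.4582 → θ = 27.27°; offset = 23.8·tan 27.27° = 12.270 m.
Σ offsets = 22.073 m.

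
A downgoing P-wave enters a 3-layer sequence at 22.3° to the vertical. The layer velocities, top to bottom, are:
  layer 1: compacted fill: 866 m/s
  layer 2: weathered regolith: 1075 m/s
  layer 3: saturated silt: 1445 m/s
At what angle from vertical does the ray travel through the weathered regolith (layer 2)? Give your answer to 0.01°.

Ray parameter p = sin 22.3° / 866 = 4.3817e-04 s/m.
sin θ_2 = p·V_2 = 4.3817e-04 × 1075 = 0.4710.
θ_2 = arcsin 0.4710 = 28.10°.

28.10°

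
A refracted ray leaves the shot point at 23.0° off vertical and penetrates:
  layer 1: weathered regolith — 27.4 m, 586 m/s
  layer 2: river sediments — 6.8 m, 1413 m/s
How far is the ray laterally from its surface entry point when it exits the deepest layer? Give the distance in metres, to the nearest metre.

p = sin θ₁/V₁ = sin 23.0°/586 = 6.6678e-04 s/m is conserved through the stack.
Layer 1: θ = 23.00°; offset = 27.4·tan 23.00° = 11.631 m.
Layer 2: sin θ = p·1413 = 0.9422 → θ = 70.42°; offset = 6.8·tan 70.42° = 19.114 m.
Total horizontal offset = 30.745 m.

31 m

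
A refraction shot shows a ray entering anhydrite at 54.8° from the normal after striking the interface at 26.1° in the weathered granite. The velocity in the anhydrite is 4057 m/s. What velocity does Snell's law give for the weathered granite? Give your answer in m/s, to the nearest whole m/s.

2184 m/s

Snell's law: sin 26.1°/V₁ = sin 54.8°/V₂.
V₁ = V₂·sin 26.1°/sin 54.8° = 4057 × 0.5384 = 2184.23 m/s.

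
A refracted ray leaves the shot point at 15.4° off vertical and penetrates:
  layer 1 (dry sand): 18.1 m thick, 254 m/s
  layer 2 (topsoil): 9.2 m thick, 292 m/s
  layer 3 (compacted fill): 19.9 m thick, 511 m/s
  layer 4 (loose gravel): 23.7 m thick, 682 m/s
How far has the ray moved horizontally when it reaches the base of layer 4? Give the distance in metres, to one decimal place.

44.6 m

Ray parameter p = sin 15.4° / 254 m/s = 1.0455e-03 s/m.
Layer 1: θ = 15.40°; offset = 18.1·tan 15.40° = 4.986 m.
Layer 2: sin θ = p·292 = 0.3053 → θ = 17.78°; offset = 9.2·tan 17.78° = 2.949 m.
Layer 3: sin θ = p·511 = 0.5342 → θ = 32.29°; offset = 19.9·tan 32.29° = 12.577 m.
Layer 4: sin θ = p·682 = 0.7130 → θ = 45.48°; offset = 23.7·tan 45.48° = 24.102 m.
Total horizontal offset = 44.614 m.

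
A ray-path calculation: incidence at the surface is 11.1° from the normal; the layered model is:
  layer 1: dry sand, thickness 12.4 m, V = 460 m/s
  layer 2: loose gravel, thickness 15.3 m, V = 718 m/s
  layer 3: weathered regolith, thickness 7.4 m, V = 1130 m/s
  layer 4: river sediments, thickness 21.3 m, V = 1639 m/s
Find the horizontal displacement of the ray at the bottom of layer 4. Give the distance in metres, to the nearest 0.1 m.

31.3 m

Apply Snell's law at each interface; in layer i the horizontal offset is hᵢ·tan θᵢ.
Layer 1: θ = 11.10°; offset = 12.4·tan 11.10° = 2.433 m.
Layer 2: sin θ = 718·sin 11.1°/460 = 0.3005, θ = 17.49°; offset = 15.3·tan 17.49° = 4.820 m.
Layer 3: sin θ = 1130·sin 11.1°/460 = 0.4729, θ = 28.22°; offset = 7.4·tan 28.22° = 3.972 m.
Layer 4: sin θ = 1639·sin 11.1°/460 = 0.6860, θ = 43.31°; offset = 21.3·tan 43.31° = 20.080 m.
Summing the layer offsets gives 31.305 m.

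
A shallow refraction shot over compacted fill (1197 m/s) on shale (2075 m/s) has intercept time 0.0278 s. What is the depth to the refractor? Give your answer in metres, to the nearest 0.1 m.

θ_c = arcsin(1197/2075) = 35.23°; cos θ_c = 0.8168.
tᵢ = 2h cos θ_c/V₁ ⇒ h = tᵢ·V₁/(2 cos θ_c) = 0.0278·1197/(2·0.8168) = 20.37 m.

20.4 m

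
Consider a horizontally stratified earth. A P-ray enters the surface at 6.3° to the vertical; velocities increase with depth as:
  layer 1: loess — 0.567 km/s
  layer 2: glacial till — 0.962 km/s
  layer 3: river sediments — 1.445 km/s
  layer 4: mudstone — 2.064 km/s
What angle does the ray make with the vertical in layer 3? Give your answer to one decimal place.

Snell's law across each interface conserves sin θ / V, so sin θ_3 = V_3·sin θ₁/V₁.
sin θ_3 = 1.445 × sin 6.3° / 0.567 = 0.2797.
θ_3 = arcsin 0.2797 = 16.24°.

16.2°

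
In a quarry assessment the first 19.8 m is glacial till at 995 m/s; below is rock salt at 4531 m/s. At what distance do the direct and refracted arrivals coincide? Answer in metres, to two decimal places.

x_cross = 2h·√((V₂+V₁)/(V₂−V₁)).
(V₂+V₁)/(V₂−V₁) = (4531+995)/(4531−995) = 1.5628; √ = 1.2501.
x_cross = 2·19.8·1.2501 = 49.50 m.

49.50 m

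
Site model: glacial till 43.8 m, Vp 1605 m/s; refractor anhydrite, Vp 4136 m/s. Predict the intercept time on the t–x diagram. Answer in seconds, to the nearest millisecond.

tᵢ = 2h·√(V₂²−V₁²)/(V₁V₂).
√(V₂²−V₁²) = √(4136²−1605²) = 3811.9 m/s.
tᵢ = 2·43.8·3811.9/(1605·4136) = 0.05030 s.

0.050 s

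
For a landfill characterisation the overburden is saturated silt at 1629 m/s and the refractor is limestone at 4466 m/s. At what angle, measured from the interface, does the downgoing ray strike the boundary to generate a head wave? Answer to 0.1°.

Critical incidence: sin θ_c = V₁/V₂ = 1629/4466 = 0.3648.
θ_c = arcsin 0.3648 = 21.39°.
Measured from the interface: 90° − 21.39° = 68.61°.

68.6°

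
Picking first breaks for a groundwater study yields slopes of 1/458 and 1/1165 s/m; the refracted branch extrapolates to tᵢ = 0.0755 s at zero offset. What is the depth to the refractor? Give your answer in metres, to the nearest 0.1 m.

18.8 m

h = tᵢ·V₁·V₂ / (2·√(V₂²−V₁²)).
√(V₂²−V₁²) = √(1165² − 458²) = 1071.2 m/s.
h = 0.0755 s × 458 × 1165 / (2 × 1071.2) = 18.80 m.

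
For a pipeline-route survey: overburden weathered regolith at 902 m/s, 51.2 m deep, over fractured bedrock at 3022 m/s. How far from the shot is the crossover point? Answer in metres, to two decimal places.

x_cross = 2h·√((V₂+V₁)/(V₂−V₁)).
(V₂+V₁)/(V₂−V₁) = (3022+902)/(3022−902) = 1.8509; √ = 1.3605.
x_cross = 2·51.2·1.3605 = 139.31 m.

139.31 m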